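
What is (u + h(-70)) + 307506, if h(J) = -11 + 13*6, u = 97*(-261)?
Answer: 282256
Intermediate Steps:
u = -25317
h(J) = 67 (h(J) = -11 + 78 = 67)
(u + h(-70)) + 307506 = (-25317 + 67) + 307506 = -25250 + 307506 = 282256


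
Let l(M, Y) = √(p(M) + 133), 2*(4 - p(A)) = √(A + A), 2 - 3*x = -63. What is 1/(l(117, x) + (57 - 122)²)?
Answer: 1/(4225 + √(137 - 3*√26/2)) ≈ 0.00023605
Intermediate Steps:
x = 65/3 (x = ⅔ - ⅓*(-63) = ⅔ + 21 = 65/3 ≈ 21.667)
p(A) = 4 - √2*√A/2 (p(A) = 4 - √(A + A)/2 = 4 - √2*√A/2)
l(M, Y) = √(137 - √2*√M/2) (l(M, Y) = √((4 - √2*√M/2) + 133) = √(137 - √2*√M/2))
1/(l(117, x) + (57 - 122)²) = 1/(√(548 - 2*√2*√117)/2 + (57 - 122)²) = 1/(√(548 - 2*√2*3*√13)/2 + (-65)²) = 1/(√(548 - 6*√26)/2 + 4225) = 1/(4225 + √(548 - 6*√26)/2)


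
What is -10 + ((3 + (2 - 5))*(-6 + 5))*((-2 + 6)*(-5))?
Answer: -10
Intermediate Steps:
-10 + ((3 + (2 - 5))*(-6 + 5))*((-2 + 6)*(-5)) = -10 + ((3 - 3)*(-1))*(4*(-5)) = -10 + (0*(-1))*(-20) = -10 + 0*(-20) = -10 + 0 = -10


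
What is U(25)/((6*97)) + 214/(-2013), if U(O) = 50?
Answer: -3983/195261 ≈ -0.020398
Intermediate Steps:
U(25)/((6*97)) + 214/(-2013) = 50/((6*97)) + 214/(-2013) = 50/582 + 214*(-1/2013) = 50*(1/582) - 214/2013 = 25/291 - 214/2013 = -3983/195261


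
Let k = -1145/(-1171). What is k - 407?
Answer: -475452/1171 ≈ -406.02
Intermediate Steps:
k = 1145/1171 (k = -1145*(-1/1171) = 1145/1171 ≈ 0.97780)
k - 407 = 1145/1171 - 407 = -475452/1171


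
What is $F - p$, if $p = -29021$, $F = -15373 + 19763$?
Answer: $33411$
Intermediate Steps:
$F = 4390$
$F - p = 4390 - -29021 = 4390 + 29021 = 33411$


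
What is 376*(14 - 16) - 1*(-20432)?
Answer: 19680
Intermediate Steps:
376*(14 - 16) - 1*(-20432) = 376*(-2) + 20432 = -752 + 20432 = 19680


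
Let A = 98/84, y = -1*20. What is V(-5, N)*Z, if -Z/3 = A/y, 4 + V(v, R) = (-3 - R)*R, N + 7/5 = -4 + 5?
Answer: -259/500 ≈ -0.51800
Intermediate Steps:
y = -20
N = -⅖ (N = -7/5 + (-4 + 5) = -7/5 + 1 = -⅖ ≈ -0.40000)
A = 7/6 (A = 98*(1/84) = 7/6 ≈ 1.1667)
V(v, R) = -4 + R*(-3 - R) (V(v, R) = -4 + (-3 - R)*R = -4 + R*(-3 - R))
Z = 7/40 (Z = -7/(2*(-20)) = -7*(-1)/(2*20) = -3*(-7/120) = 7/40 ≈ 0.17500)
V(-5, N)*Z = (-4 - (-⅖)² - 3*(-⅖))*(7/40) = (-4 - 1*4/25 + 6/5)*(7/40) = (-4 - 4/25 + 6/5)*(7/40) = -74/25*7/40 = -259/500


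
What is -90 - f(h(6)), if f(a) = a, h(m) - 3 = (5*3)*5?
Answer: -168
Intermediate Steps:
h(m) = 78 (h(m) = 3 + (5*3)*5 = 3 + 15*5 = 3 + 75 = 78)
-90 - f(h(6)) = -90 - 1*78 = -90 - 78 = -168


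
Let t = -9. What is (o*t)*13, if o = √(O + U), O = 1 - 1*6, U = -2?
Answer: -117*I*√7 ≈ -309.55*I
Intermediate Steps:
O = -5 (O = 1 - 6 = -5)
o = I*√7 (o = √(-5 - 2) = √(-7) = I*√7 ≈ 2.6458*I)
(o*t)*13 = ((I*√7)*(-9))*13 = -9*I*√7*13 = -117*I*√7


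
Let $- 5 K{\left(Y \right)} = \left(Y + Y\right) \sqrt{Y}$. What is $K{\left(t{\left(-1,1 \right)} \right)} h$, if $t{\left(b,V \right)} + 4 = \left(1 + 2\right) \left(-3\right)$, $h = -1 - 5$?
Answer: $- \frac{156 i \sqrt{13}}{5} \approx - 112.49 i$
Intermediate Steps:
$h = -6$
$t{\left(b,V \right)} = -13$ ($t{\left(b,V \right)} = -4 + \left(1 + 2\right) \left(-3\right) = -4 + 3 \left(-3\right) = -4 - 9 = -13$)
$K{\left(Y \right)} = - \frac{2 Y^{\frac{3}{2}}}{5}$ ($K{\left(Y \right)} = - \frac{\left(Y + Y\right) \sqrt{Y}}{5} = - \frac{2 Y \sqrt{Y}}{5} = - \frac{2 Y^{\frac{3}{2}}}{5}$)
$K{\left(t{\left(-1,1 \right)} \right)} h = - \frac{2 \left(-13\right)^{\frac{3}{2}}}{5} \left(-6\right) = - \frac{2 \left(- 13 i \sqrt{13}\right)}{5} \left(-6\right) = \frac{26 i \sqrt{13}}{5} \left(-6\right) = - \frac{156 i \sqrt{13}}{5}$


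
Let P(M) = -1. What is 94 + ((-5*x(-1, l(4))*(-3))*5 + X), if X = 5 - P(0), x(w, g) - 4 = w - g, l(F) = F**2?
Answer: -875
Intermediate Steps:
x(w, g) = 4 + w - g (x(w, g) = 4 + (w - g) = 4 + w - g)
X = 6 (X = 5 - 1*(-1) = 5 + 1 = 6)
94 + ((-5*x(-1, l(4))*(-3))*5 + X) = 94 + ((-5*(4 - 1 - 1*4**2)*(-3))*5 + 6) = 94 + ((-5*(4 - 1 - 1*16)*(-3))*5 + 6) = 94 + ((-5*(4 - 1 - 16)*(-3))*5 + 6) = 94 + ((-5*(-13)*(-3))*5 + 6) = 94 + ((65*(-3))*5 + 6) = 94 + (-195*5 + 6) = 94 + (-975 + 6) = 94 - 969 = -875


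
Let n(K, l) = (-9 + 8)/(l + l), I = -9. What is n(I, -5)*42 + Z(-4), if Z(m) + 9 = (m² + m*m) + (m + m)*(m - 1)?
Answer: 336/5 ≈ 67.200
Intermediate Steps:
Z(m) = -9 + 2*m² + 2*m*(-1 + m) (Z(m) = -9 + ((m² + m*m) + (m + m)*(m - 1)) = -9 + ((m² + m²) + (2*m)*(-1 + m)) = -9 + (2*m² + 2*m*(-1 + m)) = -9 + 2*m² + 2*m*(-1 + m))
n(K, l) = -1/(2*l)
n(I, -5)*42 + Z(-4) = -½/(-5)*42 + (-9 - 2*(-4) + 4*(-4)²) = -½*(-⅕)*42 + (-9 + 8 + 4*16) = (⅒)*42 + (-9 + 8 + 64) = 21/5 + 63 = 336/5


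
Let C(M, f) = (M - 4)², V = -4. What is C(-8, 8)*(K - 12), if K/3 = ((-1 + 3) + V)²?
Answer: 0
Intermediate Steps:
C(M, f) = (-4 + M)²
K = 12 (K = 3*((-1 + 3) - 4)² = 3*(2 - 4)² = 3*(-2)² = 3*4 = 12)
C(-8, 8)*(K - 12) = (-4 - 8)²*(12 - 12) = (-12)²*0 = 144*0 = 0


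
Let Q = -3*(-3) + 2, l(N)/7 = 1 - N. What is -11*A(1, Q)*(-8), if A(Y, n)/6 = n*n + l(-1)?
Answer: 71280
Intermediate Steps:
l(N) = 7 - 7*N (l(N) = 7*(1 - N) = 7 - 7*N)
Q = 11 (Q = 9 + 2 = 11)
A(Y, n) = 84 + 6*n**2 (A(Y, n) = 6*(n*n + (7 - 7*(-1))) = 6*(n**2 + (7 + 7)) = 6*(n**2 + 14) = 6*(14 + n**2) = 84 + 6*n**2)
-11*A(1, Q)*(-8) = -11*(84 + 6*11**2)*(-8) = -11*(84 + 6*121)*(-8) = -11*(84 + 726)*(-8) = -11*810*(-8) = -8910*(-8) = 71280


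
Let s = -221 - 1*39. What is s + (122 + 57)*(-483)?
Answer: -86717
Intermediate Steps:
s = -260 (s = -221 - 39 = -260)
s + (122 + 57)*(-483) = -260 + (122 + 57)*(-483) = -260 + 179*(-483) = -260 - 86457 = -86717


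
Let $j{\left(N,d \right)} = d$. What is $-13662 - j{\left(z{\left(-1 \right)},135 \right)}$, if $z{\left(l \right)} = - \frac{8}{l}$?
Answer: $-13797$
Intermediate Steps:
$-13662 - j{\left(z{\left(-1 \right)},135 \right)} = -13662 - 135 = -13797$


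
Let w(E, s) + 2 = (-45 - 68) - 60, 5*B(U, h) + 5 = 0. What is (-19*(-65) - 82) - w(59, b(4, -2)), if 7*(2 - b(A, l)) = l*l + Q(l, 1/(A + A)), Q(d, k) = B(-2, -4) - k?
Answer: 1328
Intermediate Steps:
B(U, h) = -1 (B(U, h) = -1 + (⅕)*0 = -1 + 0 = -1)
Q(d, k) = -1 - k
b(A, l) = 15/7 - l²/7 + 1/(14*A) (b(A, l) = 2 - (l*l + (-1 - 1/(A + A)))/7 = 2 - (l² + (-1 - 1/(2*A)))/7 = 2 - (-1 + l² - 1/(2*A))/7 = 2 + (⅐ - l²/7 + 1/(14*A)) = 15/7 - l²/7 + 1/(14*A))
w(E, s) = -175 (w(E, s) = -2 + ((-45 - 68) - 60) = -2 + (-113 - 60) = -2 - 173 = -175)
(-19*(-65) - 82) - w(59, b(4, -2)) = (-19*(-65) - 82) - 1*(-175) = (1235 - 82) + 175 = 1153 + 175 = 1328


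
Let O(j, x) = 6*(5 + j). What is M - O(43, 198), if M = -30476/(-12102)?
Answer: -1727450/6051 ≈ -285.48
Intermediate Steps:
O(j, x) = 30 + 6*j
M = 15238/6051 (M = -30476*(-1/12102) = 15238/6051 ≈ 2.5183)
M - O(43, 198) = 15238/6051 - (30 + 6*43) = 15238/6051 - (30 + 258) = 15238/6051 - 1*288 = 15238/6051 - 288 = -1727450/6051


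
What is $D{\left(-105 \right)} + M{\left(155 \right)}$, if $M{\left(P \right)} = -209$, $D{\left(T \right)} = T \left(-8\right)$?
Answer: $631$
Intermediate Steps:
$D{\left(T \right)} = - 8 T$
$D{\left(-105 \right)} + M{\left(155 \right)} = \left(-8\right) \left(-105\right) - 209 = 840 - 209 = 631$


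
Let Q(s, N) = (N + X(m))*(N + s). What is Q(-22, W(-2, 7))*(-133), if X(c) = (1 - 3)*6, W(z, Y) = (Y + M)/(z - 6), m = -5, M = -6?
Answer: -2283477/64 ≈ -35679.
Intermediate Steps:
W(z, Y) = (-6 + Y)/(-6 + z) (W(z, Y) = (Y - 6)/(z - 6) = (-6 + Y)/(-6 + z))
X(c) = -12 (X(c) = -2*6 = -12)
Q(s, N) = (-12 + N)*(N + s) (Q(s, N) = (N - 12)*(N + s) = (-12 + N)*(N + s))
Q(-22, W(-2, 7))*(-133) = (((-6 + 7)/(-6 - 2))² - 12*(-6 + 7)/(-6 - 2) - 12*(-22) + ((-6 + 7)/(-6 - 2))*(-22))*(-133) = ((1/(-8))² - 12/(-8) + 264 + (1/(-8))*(-22))*(-133) = ((-⅛*1)² - (-3)/2 + 264 - ⅛*1*(-22))*(-133) = ((-⅛)² - 12*(-⅛) + 264 - ⅛*(-22))*(-133) = (1/64 + 3/2 + 264 + 11/4)*(-133) = (17169/64)*(-133) = -2283477/64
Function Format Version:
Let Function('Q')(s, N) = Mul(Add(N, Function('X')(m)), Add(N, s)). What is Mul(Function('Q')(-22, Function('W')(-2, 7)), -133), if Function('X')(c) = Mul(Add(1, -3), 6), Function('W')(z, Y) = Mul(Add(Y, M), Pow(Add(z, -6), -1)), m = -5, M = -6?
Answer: Rational(-2283477, 64) ≈ -35679.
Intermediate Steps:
Function('W')(z, Y) = Mul(Pow(Add(-6, z), -1), Add(-6, Y)) (Function('W')(z, Y) = Mul(Add(Y, -6), Pow(Add(z, -6), -1)) = Mul(Add(-6, Y), Pow(Add(-6, z), -1)) = Mul(Pow(Add(-6, z), -1), Add(-6, Y)))
Function('X')(c) = -12 (Function('X')(c) = Mul(-2, 6) = -12)
Function('Q')(s, N) = Mul(Add(-12, N), Add(N, s)) (Function('Q')(s, N) = Mul(Add(N, -12), Add(N, s)) = Mul(Add(-12, N), Add(N, s)))
Mul(Function('Q')(-22, Function('W')(-2, 7)), -133) = Mul(Add(Pow(Mul(Pow(Add(-6, -2), -1), Add(-6, 7)), 2), Mul(-12, Mul(Pow(Add(-6, -2), -1), Add(-6, 7))), Mul(-12, -22), Mul(Mul(Pow(Add(-6, -2), -1), Add(-6, 7)), -22)), -133) = Mul(Add(Pow(Mul(Pow(-8, -1), 1), 2), Mul(-12, Mul(Pow(-8, -1), 1)), 264, Mul(Mul(Pow(-8, -1), 1), -22)), -133) = Mul(Add(Pow(Mul(Rational(-1, 8), 1), 2), Mul(-12, Mul(Rational(-1, 8), 1)), 264, Mul(Mul(Rational(-1, 8), 1), -22)), -133) = Mul(Add(Pow(Rational(-1, 8), 2), Mul(-12, Rational(-1, 8)), 264, Mul(Rational(-1, 8), -22)), -133) = Mul(Add(Rational(1, 64), Rational(3, 2), 264, Rational(11, 4)), -133) = Mul(Rational(17169, 64), -133) = Rational(-2283477, 64)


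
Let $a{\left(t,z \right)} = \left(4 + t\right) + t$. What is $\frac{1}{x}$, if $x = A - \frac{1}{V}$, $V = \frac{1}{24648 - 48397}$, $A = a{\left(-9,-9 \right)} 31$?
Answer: $\frac{1}{23315} \approx 4.2891 \cdot 10^{-5}$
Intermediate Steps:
$a{\left(t,z \right)} = 4 + 2 t$
$A = -434$ ($A = \left(4 + 2 \left(-9\right)\right) 31 = \left(4 - 18\right) 31 = \left(-14\right) 31 = -434$)
$V = - \frac{1}{23749}$ ($V = \frac{1}{-23749} = - \frac{1}{23749} \approx -4.2107 \cdot 10^{-5}$)
$x = 23315$ ($x = -434 - \frac{1}{- \frac{1}{23749}} = -434 - -23749 = -434 + 23749 = 23315$)
$\frac{1}{x} = \frac{1}{23315}$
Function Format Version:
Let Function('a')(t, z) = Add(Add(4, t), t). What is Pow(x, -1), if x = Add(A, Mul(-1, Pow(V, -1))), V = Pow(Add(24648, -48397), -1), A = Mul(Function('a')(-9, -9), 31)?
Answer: Rational(1, 23315) ≈ 4.2891e-5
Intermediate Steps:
Function('a')(t, z) = Add(4, Mul(2, t))
A = -434 (A = Mul(Add(4, Mul(2, -9)), 31) = Mul(Add(4, -18), 31) = Mul(-14, 31) = -434)
V = Rational(-1, 23749) (V = Pow(-23749, -1) = Rational(-1, 23749) ≈ -4.2107e-5)
x = 23315 (x = Add(-434, Mul(-1, Pow(Rational(-1, 23749), -1))) = Add(-434, Mul(-1, -23749)) = Add(-434, 23749) = 23315)
Pow(x, -1) = Pow(23315, -1) = Rational(1, 23315)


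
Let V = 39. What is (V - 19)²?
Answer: 400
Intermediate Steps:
(V - 19)² = (39 - 19)² = 20² = 400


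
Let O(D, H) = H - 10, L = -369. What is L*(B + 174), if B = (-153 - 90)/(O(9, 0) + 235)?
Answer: -1595187/25 ≈ -63808.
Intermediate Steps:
O(D, H) = -10 + H
B = -27/25 (B = (-153 - 90)/((-10 + 0) + 235) = -243/(-10 + 235) = -243/225 = -243*1/225 = -27/25 ≈ -1.0800)
L*(B + 174) = -369*(-27/25 + 174) = -369*4323/25 = -1595187/25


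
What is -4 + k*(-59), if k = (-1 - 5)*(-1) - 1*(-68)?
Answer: -4370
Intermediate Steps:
k = 74 (k = -6*(-1) + 68 = 6 + 68 = 74)
-4 + k*(-59) = -4 + 74*(-59) = -4 - 4366 = -4370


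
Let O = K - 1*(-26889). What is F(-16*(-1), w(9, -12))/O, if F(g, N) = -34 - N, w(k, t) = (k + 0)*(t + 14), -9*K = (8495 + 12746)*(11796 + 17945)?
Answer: 117/157871645 ≈ 7.4111e-7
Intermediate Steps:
K = -631728581/9 (K = -(8495 + 12746)*(11796 + 17945)/9 = -21241*29741/9 = -1/9*631728581 = -631728581/9 ≈ -7.0192e+7)
O = -631486580/9 (O = -631728581/9 - 1*(-26889) = -631728581/9 + 26889 = -631486580/9 ≈ -7.0165e+7)
w(k, t) = k*(14 + t)
F(-16*(-1), w(9, -12))/O = (-34 - 9*(14 - 12))/(-631486580/9) = (-34 - 9*2)*(-9/631486580) = (-34 - 1*18)*(-9/631486580) = (-34 - 18)*(-9/631486580) = -52*(-9/631486580) = 117/157871645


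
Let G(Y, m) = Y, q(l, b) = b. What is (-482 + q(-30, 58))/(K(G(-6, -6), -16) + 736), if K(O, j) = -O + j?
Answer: -212/363 ≈ -0.58402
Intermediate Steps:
K(O, j) = j - O
(-482 + q(-30, 58))/(K(G(-6, -6), -16) + 736) = (-482 + 58)/((-16 - 1*(-6)) + 736) = -424/((-16 + 6) + 736) = -424/(-10 + 736) = -424/726 = -424*1/726 = -212/363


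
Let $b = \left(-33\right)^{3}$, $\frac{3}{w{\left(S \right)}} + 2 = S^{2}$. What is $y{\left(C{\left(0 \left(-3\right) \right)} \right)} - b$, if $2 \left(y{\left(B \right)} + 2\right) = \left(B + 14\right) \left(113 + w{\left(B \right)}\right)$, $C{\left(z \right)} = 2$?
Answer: $36851$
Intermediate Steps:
$w{\left(S \right)} = \frac{3}{-2 + S^{2}}$
$b = -35937$
$y{\left(B \right)} = -2 + \frac{\left(14 + B\right) \left(113 + \frac{3}{-2 + B^{2}}\right)}{2}$ ($y{\left(B \right)} = -2 + \frac{\left(B + 14\right) \left(113 + \frac{3}{-2 + B^{2}}\right)}{2} = -2 + \frac{\left(14 + B\right) \left(113 + \frac{3}{-2 + B^{2}}\right)}{2}$)
$y{\left(C{\left(0 \left(-3\right) \right)} \right)} - b = \frac{-3114 - 446 + 113 \cdot 2^{3} + 1578 \cdot 2^{2}}{2 \left(-2 + 2^{2}\right)} - -35937 = \frac{-3114 - 446 + 113 \cdot 8 + 1578 \cdot 4}{2 \left(-2 + 4\right)} + 35937 = \frac{-3114 - 446 + 904 + 6312}{2 \cdot 2} + 35937 = \frac{1}{2} \cdot \frac{1}{2} \cdot 3656 + 35937 = 914 + 35937 = 36851$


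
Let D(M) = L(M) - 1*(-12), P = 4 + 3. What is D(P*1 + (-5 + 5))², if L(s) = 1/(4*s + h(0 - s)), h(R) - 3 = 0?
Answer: 139129/961 ≈ 144.78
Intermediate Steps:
h(R) = 3 (h(R) = 3 + 0 = 3)
P = 7
L(s) = 1/(3 + 4*s) (L(s) = 1/(4*s + 3) = 1/(3 + 4*s))
D(M) = 12 + 1/(3 + 4*M) (D(M) = 1/(3 + 4*M) - 1*(-12) = 1/(3 + 4*M) + 12 = 12 + 1/(3 + 4*M))
D(P*1 + (-5 + 5))² = ((37 + 48*(7*1 + (-5 + 5)))/(3 + 4*(7*1 + (-5 + 5))))² = ((37 + 48*(7 + 0))/(3 + 4*(7 + 0)))² = ((37 + 48*7)/(3 + 4*7))² = ((37 + 336)/(3 + 28))² = (373/31)² = 139129/961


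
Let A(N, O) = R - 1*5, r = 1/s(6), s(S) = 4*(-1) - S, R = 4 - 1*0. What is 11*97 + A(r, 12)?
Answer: 1066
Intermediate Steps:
R = 4 (R = 4 + 0 = 4)
s(S) = -4 - S
r = -⅒ (r = 1/(-4 - 1*6) = 1/(-4 - 6) = 1/(-10) = -⅒ ≈ -0.10000)
A(N, O) = -1 (A(N, O) = 4 - 1*5 = 4 - 5 = -1)
11*97 + A(r, 12) = 11*97 - 1 = 1067 - 1 = 1066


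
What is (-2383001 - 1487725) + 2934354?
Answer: -936372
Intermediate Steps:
(-2383001 - 1487725) + 2934354 = -3870726 + 2934354 = -936372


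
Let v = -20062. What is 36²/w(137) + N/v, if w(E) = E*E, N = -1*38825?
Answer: 754706777/376543678 ≈ 2.0043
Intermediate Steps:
N = -38825
w(E) = E²
36²/w(137) + N/v = 36²/(137²) - 38825/(-20062) = 1296/18769 - 38825*(-1/20062) = 1296*(1/18769) + 38825/20062 = 1296/18769 + 38825/20062 = 754706777/376543678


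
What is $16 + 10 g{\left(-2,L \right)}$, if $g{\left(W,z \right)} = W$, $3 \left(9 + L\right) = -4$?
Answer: $-4$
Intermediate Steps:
$L = - \frac{31}{3}$ ($L = -9 + \frac{1}{3} \left(-4\right) = -9 - \frac{4}{3} = - \frac{31}{3} \approx -10.333$)
$16 + 10 g{\left(-2,L \right)} = 16 + 10 \left(-2\right) = 16 - 20 = -4$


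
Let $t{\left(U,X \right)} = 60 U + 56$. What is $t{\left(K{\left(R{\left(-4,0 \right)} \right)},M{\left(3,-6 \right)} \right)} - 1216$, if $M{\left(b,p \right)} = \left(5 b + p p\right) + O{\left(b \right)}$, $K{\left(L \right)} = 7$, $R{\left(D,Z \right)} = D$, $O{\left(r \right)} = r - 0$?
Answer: $-740$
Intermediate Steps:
$O{\left(r \right)} = r$ ($O{\left(r \right)} = r + 0 = r$)
$M{\left(b,p \right)} = p^{2} + 6 b$ ($M{\left(b,p \right)} = \left(5 b + p p\right) + b = \left(5 b + p^{2}\right) + b = \left(p^{2} + 5 b\right) + b = p^{2} + 6 b$)
$t{\left(U,X \right)} = 56 + 60 U$
$t{\left(K{\left(R{\left(-4,0 \right)} \right)},M{\left(3,-6 \right)} \right)} - 1216 = \left(56 + 60 \cdot 7\right) - 1216 = \left(56 + 420\right) - 1216 = 476 - 1216 = -740$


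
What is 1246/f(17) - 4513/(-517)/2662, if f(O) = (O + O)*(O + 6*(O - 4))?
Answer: 864694737/2222650210 ≈ 0.38904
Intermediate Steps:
f(O) = 2*O*(-24 + 7*O) (f(O) = (2*O)*(O + 6*(-4 + O)) = (2*O)*(O + (-24 + 6*O)) = (2*O)*(-24 + 7*O) = 2*O*(-24 + 7*O))
1246/f(17) - 4513/(-517)/2662 = 1246/((2*17*(-24 + 7*17))) - 4513/(-517)/2662 = 1246/((2*17*(-24 + 119))) - 4513*(-1/517)*(1/2662) = 1246/((2*17*95)) + (4513/517)*(1/2662) = 1246/3230 + 4513/1376254 = 1246*(1/3230) + 4513/1376254 = 623/1615 + 4513/1376254 = 864694737/2222650210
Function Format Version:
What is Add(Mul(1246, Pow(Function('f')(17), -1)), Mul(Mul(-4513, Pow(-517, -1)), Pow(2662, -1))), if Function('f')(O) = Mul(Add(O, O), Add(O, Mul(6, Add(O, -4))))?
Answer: Rational(864694737, 2222650210) ≈ 0.38904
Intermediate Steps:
Function('f')(O) = Mul(2, O, Add(-24, Mul(7, O))) (Function('f')(O) = Mul(Mul(2, O), Add(O, Mul(6, Add(-4, O)))) = Mul(Mul(2, O), Add(O, Add(-24, Mul(6, O)))) = Mul(Mul(2, O), Add(-24, Mul(7, O))) = Mul(2, O, Add(-24, Mul(7, O))))
Add(Mul(1246, Pow(Function('f')(17), -1)), Mul(Mul(-4513, Pow(-517, -1)), Pow(2662, -1))) = Add(Mul(1246, Pow(Mul(2, 17, Add(-24, Mul(7, 17))), -1)), Mul(Mul(-4513, Pow(-517, -1)), Pow(2662, -1))) = Add(Mul(1246, Pow(Mul(2, 17, Add(-24, 119)), -1)), Mul(Mul(-4513, Rational(-1, 517)), Rational(1, 2662))) = Add(Mul(1246, Pow(Mul(2, 17, 95), -1)), Mul(Rational(4513, 517), Rational(1, 2662))) = Add(Mul(1246, Pow(3230, -1)), Rational(4513, 1376254)) = Add(Mul(1246, Rational(1, 3230)), Rational(4513, 1376254)) = Add(Rational(623, 1615), Rational(4513, 1376254)) = Rational(864694737, 2222650210)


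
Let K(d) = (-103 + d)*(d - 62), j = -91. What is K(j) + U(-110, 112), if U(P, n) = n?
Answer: 29794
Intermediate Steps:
K(d) = (-103 + d)*(-62 + d)
K(j) + U(-110, 112) = (6386 + (-91)² - 165*(-91)) + 112 = (6386 + 8281 + 15015) + 112 = 29682 + 112 = 29794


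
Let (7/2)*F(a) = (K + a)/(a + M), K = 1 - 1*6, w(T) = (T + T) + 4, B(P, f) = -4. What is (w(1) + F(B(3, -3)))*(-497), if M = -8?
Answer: -6177/2 ≈ -3088.5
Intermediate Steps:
w(T) = 4 + 2*T (w(T) = 2*T + 4 = 4 + 2*T)
K = -5 (K = 1 - 6 = -5)
F(a) = 2*(-5 + a)/(7*(-8 + a)) (F(a) = 2*((-5 + a)/(a - 8))/7 = 2*((-5 + a)/(-8 + a))/7 = 2*(-5 + a)/(7*(-8 + a)))
(w(1) + F(B(3, -3)))*(-497) = ((4 + 2*1) + 2*(-5 - 4)/(7*(-8 - 4)))*(-497) = ((4 + 2) + (2/7)*(-9)/(-12))*(-497) = (6 + (2/7)*(-1/12)*(-9))*(-497) = (6 + 3/14)*(-497) = (87/14)*(-497) = -6177/2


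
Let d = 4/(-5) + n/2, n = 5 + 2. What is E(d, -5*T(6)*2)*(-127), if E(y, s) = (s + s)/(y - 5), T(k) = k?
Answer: -152400/23 ≈ -6626.1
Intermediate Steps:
n = 7
d = 27/10 (d = 4/(-5) + 7/2 = 4*(-1/5) + 7*(1/2) = -4/5 + 7/2 = 27/10 ≈ 2.7000)
E(y, s) = 2*s/(-5 + y) (E(y, s) = (2*s)/(-5 + y) = 2*s/(-5 + y))
E(d, -5*T(6)*2)*(-127) = (2*(-5*6*2)/(-5 + 27/10))*(-127) = (2*(-30*2)/(-23/10))*(-127) = (2*(-60)*(-10/23))*(-127) = (1200/23)*(-127) = -152400/23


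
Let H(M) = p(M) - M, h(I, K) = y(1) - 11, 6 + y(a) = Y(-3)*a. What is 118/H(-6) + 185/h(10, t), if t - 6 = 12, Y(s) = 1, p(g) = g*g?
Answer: -2941/336 ≈ -8.7530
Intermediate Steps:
p(g) = g²
t = 18 (t = 6 + 12 = 18)
y(a) = -6 + a (y(a) = -6 + 1*a = -6 + a)
h(I, K) = -16 (h(I, K) = (-6 + 1) - 11 = -5 - 11 = -16)
H(M) = M² - M
118/H(-6) + 185/h(10, t) = 118/((-6*(-1 - 6))) + 185/(-16) = 118/((-6*(-7))) + 185*(-1/16) = 118/42 - 185/16 = 118*(1/42) - 185/16 = 59/21 - 185/16 = -2941/336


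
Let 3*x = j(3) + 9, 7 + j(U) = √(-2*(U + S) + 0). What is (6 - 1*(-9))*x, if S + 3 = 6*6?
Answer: 10 + 30*I*√2 ≈ 10.0 + 42.426*I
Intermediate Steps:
S = 33 (S = -3 + 6*6 = -3 + 36 = 33)
j(U) = -7 + √(-66 - 2*U) (j(U) = -7 + √(-2*(U + 33) + 0) = -7 + √(-2*(33 + U) + 0) = -7 + √((-66 - 2*U) + 0) = -7 + √(-66 - 2*U))
x = ⅔ + 2*I*√2 (x = ((-7 + √(-66 - 2*3)) + 9)/3 = ((-7 + √(-66 - 6)) + 9)/3 = ((-7 + √(-72)) + 9)/3 = ((-7 + 6*I*√2) + 9)/3 = (2 + 6*I*√2)/3 = ⅔ + 2*I*√2 ≈ 0.66667 + 2.8284*I)
(6 - 1*(-9))*x = (6 - 1*(-9))*(⅔ + 2*I*√2) = (6 + 9)*(⅔ + 2*I*√2) = 15*(⅔ + 2*I*√2) = 10 + 30*I*√2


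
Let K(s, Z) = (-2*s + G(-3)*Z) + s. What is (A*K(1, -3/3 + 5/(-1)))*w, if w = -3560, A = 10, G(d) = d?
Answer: -605200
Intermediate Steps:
K(s, Z) = -s - 3*Z (K(s, Z) = (-2*s - 3*Z) + s = (-3*Z - 2*s) + s = -s - 3*Z)
(A*K(1, -3/3 + 5/(-1)))*w = (10*(-1*1 - 3*(-3/3 + 5/(-1))))*(-3560) = (10*(-1 - 3*(-3*⅓ + 5*(-1))))*(-3560) = (10*(-1 - 3*(-1 - 5)))*(-3560) = (10*(-1 - 3*(-6)))*(-3560) = (10*(-1 + 18))*(-3560) = (10*17)*(-3560) = 170*(-3560) = -605200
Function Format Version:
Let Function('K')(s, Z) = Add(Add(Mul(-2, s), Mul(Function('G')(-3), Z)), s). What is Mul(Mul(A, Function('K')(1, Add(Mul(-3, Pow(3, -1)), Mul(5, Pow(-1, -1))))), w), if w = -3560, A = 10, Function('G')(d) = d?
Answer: -605200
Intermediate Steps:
Function('K')(s, Z) = Add(Mul(-1, s), Mul(-3, Z)) (Function('K')(s, Z) = Add(Add(Mul(-2, s), Mul(-3, Z)), s) = Add(Add(Mul(-3, Z), Mul(-2, s)), s) = Add(Mul(-1, s), Mul(-3, Z)))
Mul(Mul(A, Function('K')(1, Add(Mul(-3, Pow(3, -1)), Mul(5, Pow(-1, -1))))), w) = Mul(Mul(10, Add(Mul(-1, 1), Mul(-3, Add(Mul(-3, Pow(3, -1)), Mul(5, Pow(-1, -1)))))), -3560) = Mul(Mul(10, Add(-1, Mul(-3, Add(Mul(-3, Rational(1, 3)), Mul(5, -1))))), -3560) = Mul(Mul(10, Add(-1, Mul(-3, Add(-1, -5)))), -3560) = Mul(Mul(10, Add(-1, Mul(-3, -6))), -3560) = Mul(Mul(10, Add(-1, 18)), -3560) = Mul(Mul(10, 17), -3560) = Mul(170, -3560) = -605200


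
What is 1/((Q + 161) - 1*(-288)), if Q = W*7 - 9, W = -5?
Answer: 1/405 ≈ 0.0024691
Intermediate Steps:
Q = -44 (Q = -5*7 - 9 = -35 - 9 = -44)
1/((Q + 161) - 1*(-288)) = 1/((-44 + 161) - 1*(-288)) = 1/(117 + 288) = 1/405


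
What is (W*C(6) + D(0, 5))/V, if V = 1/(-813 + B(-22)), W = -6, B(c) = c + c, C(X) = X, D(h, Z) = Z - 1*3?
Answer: 29138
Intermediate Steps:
D(h, Z) = -3 + Z (D(h, Z) = Z - 3 = -3 + Z)
B(c) = 2*c
V = -1/857 (V = 1/(-813 + 2*(-22)) = 1/(-813 - 44) = 1/(-857) = -1/857 ≈ -0.0011669)
(W*C(6) + D(0, 5))/V = (-6*6 + (-3 + 5))/(-1/857) = (-36 + 2)*(-857) = -34*(-857) = 29138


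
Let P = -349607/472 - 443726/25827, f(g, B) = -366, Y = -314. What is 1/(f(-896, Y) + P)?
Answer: -12190344/13700404565 ≈ -0.00088978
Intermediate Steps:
P = -9238738661/12190344 (P = -349607*1/472 - 443726*1/25827 = -349607/472 - 443726/25827 = -9238738661/12190344 ≈ -757.87)
1/(f(-896, Y) + P) = 1/(-366 - 9238738661/12190344) = 1/(-13700404565/12190344) = -12190344/13700404565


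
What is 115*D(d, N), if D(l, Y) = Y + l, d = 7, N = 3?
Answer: 1150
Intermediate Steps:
115*D(d, N) = 115*(3 + 7) = 115*10 = 1150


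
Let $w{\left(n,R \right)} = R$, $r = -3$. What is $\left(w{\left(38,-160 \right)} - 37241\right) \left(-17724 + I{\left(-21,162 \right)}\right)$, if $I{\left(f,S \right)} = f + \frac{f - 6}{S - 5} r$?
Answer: $\frac{104194847484}{157} \approx 6.6366 \cdot 10^{8}$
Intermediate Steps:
$I{\left(f,S \right)} = f - \frac{3 \left(-6 + f\right)}{-5 + S}$ ($I{\left(f,S \right)} = f + \frac{f - 6}{S - 5} \left(-3\right) = f + \frac{-6 + f}{-5 + S} \left(-3\right) = f - \frac{3 \left(-6 + f\right)}{-5 + S}$)
$\left(w{\left(38,-160 \right)} - 37241\right) \left(-17724 + I{\left(-21,162 \right)}\right) = \left(-160 - 37241\right) \left(-17724 + \frac{18 - -168 + 162 \left(-21\right)}{-5 + 162}\right) = - 37401 \left(-17724 + \frac{18 + 168 - 3402}{157}\right) = - 37401 \left(-17724 + \frac{1}{157} \left(-3216\right)\right) = - 37401 \left(-17724 - \frac{3216}{157}\right) = \left(-37401\right) \left(- \frac{2785884}{157}\right) = \frac{104194847484}{157}$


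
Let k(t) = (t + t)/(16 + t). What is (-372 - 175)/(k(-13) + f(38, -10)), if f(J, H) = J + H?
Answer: -1641/58 ≈ -28.293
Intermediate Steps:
f(J, H) = H + J
k(t) = 2*t/(16 + t) (k(t) = (2*t)/(16 + t) = 2*t/(16 + t))
(-372 - 175)/(k(-13) + f(38, -10)) = (-372 - 175)/(2*(-13)/(16 - 13) + (-10 + 38)) = -547/(2*(-13)/3 + 28) = -547/(2*(-13)*(⅓) + 28) = -547/(-26/3 + 28) = -547/58/3 = -547*3/58 = -1641/58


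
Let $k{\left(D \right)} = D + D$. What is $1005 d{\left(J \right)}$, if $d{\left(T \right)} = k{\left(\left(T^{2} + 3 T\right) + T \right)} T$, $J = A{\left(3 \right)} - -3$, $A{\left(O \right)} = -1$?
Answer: $48240$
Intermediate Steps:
$k{\left(D \right)} = 2 D$
$J = 2$ ($J = -1 - -3 = -1 + 3 = 2$)
$d{\left(T \right)} = T \left(2 T^{2} + 8 T\right)$ ($d{\left(T \right)} = 2 \left(\left(T^{2} + 3 T\right) + T\right) T = 2 \left(T^{2} + 4 T\right) T = \left(2 T^{2} + 8 T\right) T = T \left(2 T^{2} + 8 T\right)$)
$1005 d{\left(J \right)} = 1005 \cdot 2 \cdot 2^{2} \left(4 + 2\right) = 1005 \cdot 2 \cdot 4 \cdot 6 = 1005 \cdot 48 = 48240$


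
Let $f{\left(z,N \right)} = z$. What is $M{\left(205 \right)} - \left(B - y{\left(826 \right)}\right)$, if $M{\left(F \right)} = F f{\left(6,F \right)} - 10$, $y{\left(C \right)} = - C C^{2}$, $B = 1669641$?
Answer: $-565228397$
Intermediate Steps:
$y{\left(C \right)} = - C^{3}$
$M{\left(F \right)} = -10 + 6 F$ ($M{\left(F \right)} = F 6 - 10 = 6 F - 10 = -10 + 6 F$)
$M{\left(205 \right)} - \left(B - y{\left(826 \right)}\right) = \left(-10 + 6 \cdot 205\right) - 565229617 = \left(-10 + 1230\right) - 565229617 = 1220 - 565229617 = -565228397$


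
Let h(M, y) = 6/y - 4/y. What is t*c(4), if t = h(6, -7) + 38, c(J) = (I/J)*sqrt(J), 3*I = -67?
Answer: -2948/7 ≈ -421.14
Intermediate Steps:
I = -67/3 (I = (1/3)*(-67) = -67/3 ≈ -22.333)
c(J) = -67/(3*sqrt(J)) (c(J) = (-67/(3*J))*sqrt(J) = -67/(3*sqrt(J)))
h(M, y) = 2/y
t = 264/7 (t = 2/(-7) + 38 = 2*(-1/7) + 38 = -2/7 + 38 = 264/7 ≈ 37.714)
t*c(4) = 264*(-67/(3*sqrt(4)))/7 = 264*(-67/3*1/2)/7 = (264/7)*(-67/6) = -2948/7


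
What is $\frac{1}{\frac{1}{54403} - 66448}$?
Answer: $- \frac{54403}{3614970543} \approx -1.5049 \cdot 10^{-5}$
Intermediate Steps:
$\frac{1}{\frac{1}{54403} - 66448} = \frac{1}{- \frac{3614970543}{54403}} = - \frac{54403}{3614970543}$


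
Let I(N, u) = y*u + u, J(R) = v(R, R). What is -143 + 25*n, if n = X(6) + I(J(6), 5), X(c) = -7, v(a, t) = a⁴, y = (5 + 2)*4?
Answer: 3307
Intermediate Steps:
y = 28 (y = 7*4 = 28)
J(R) = R⁴
I(N, u) = 29*u (I(N, u) = 28*u + u = 29*u)
n = 138 (n = -7 + 29*5 = -7 + 145 = 138)
-143 + 25*n = -143 + 25*138 = -143 + 3450 = 3307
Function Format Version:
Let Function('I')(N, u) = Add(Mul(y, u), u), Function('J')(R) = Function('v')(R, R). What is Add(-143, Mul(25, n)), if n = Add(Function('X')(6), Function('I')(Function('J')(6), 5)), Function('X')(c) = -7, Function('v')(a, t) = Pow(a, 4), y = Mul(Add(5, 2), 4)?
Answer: 3307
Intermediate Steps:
y = 28 (y = Mul(7, 4) = 28)
Function('J')(R) = Pow(R, 4)
Function('I')(N, u) = Mul(29, u) (Function('I')(N, u) = Add(Mul(28, u), u) = Mul(29, u))
n = 138 (n = Add(-7, Mul(29, 5)) = Add(-7, 145) = 138)
Add(-143, Mul(25, n)) = Add(-143, Mul(25, 138)) = Add(-143, 3450) = 3307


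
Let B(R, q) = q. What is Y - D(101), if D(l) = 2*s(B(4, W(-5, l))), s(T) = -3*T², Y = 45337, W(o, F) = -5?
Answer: 45487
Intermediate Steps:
D(l) = -150 (D(l) = 2*(-3*(-5)²) = 2*(-3*25) = 2*(-75) = -150)
Y - D(101) = 45337 - 1*(-150) = 45337 + 150 = 45487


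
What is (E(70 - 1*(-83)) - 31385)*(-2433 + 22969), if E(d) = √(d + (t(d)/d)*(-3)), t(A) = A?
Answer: -644522360 + 102680*√6 ≈ -6.4427e+8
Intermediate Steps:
E(d) = √(-3 + d) (E(d) = √(d + (d/d)*(-3)) = √(d + 1*(-3)) = √(d - 3) = √(-3 + d))
(E(70 - 1*(-83)) - 31385)*(-2433 + 22969) = (√(-3 + (70 - 1*(-83))) - 31385)*(-2433 + 22969) = (√(-3 + (70 + 83)) - 31385)*20536 = (√(-3 + 153) - 31385)*20536 = (√150 - 31385)*20536 = (5*√6 - 31385)*20536 = (-31385 + 5*√6)*20536 = -644522360 + 102680*√6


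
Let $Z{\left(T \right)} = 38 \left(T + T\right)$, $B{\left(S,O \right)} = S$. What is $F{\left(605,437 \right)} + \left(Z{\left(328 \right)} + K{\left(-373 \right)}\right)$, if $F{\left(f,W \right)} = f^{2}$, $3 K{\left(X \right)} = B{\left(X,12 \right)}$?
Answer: $\frac{1172486}{3} \approx 3.9083 \cdot 10^{5}$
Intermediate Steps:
$Z{\left(T \right)} = 76 T$ ($Z{\left(T \right)} = 38 \cdot 2 T = 76 T$)
$K{\left(X \right)} = \frac{X}{3}$
$F{\left(605,437 \right)} + \left(Z{\left(328 \right)} + K{\left(-373 \right)}\right) = 605^{2} + \left(76 \cdot 328 + \frac{1}{3} \left(-373\right)\right) = 366025 + \left(24928 - \frac{373}{3}\right) = 366025 + \frac{74411}{3} = \frac{1172486}{3}$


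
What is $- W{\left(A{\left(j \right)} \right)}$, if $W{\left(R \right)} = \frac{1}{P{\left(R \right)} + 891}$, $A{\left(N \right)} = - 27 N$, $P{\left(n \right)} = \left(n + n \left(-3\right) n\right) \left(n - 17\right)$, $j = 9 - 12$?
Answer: $\frac{1}{1253637} \approx 7.9768 \cdot 10^{-7}$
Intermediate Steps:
$j = -3$
$P{\left(n \right)} = \left(-17 + n\right) \left(n - 3 n^{2}\right)$ ($P{\left(n \right)} = \left(n + - 3 n n\right) \left(-17 + n\right) = \left(n - 3 n^{2}\right) \left(-17 + n\right) = \left(-17 + n\right) \left(n - 3 n^{2}\right)$)
$W{\left(R \right)} = \frac{1}{891 + R \left(-17 - 3 R^{2} + 52 R\right)}$ ($W{\left(R \right)} = \frac{1}{R \left(-17 - 3 R^{2} + 52 R\right) + 891} = \frac{1}{891 + R \left(-17 - 3 R^{2} + 52 R\right)}$)
$- W{\left(A{\left(j \right)} \right)} = - \frac{-1}{-891 + \left(-27\right) \left(-3\right) \left(17 - 52 \left(\left(-27\right) \left(-3\right)\right) + 3 \left(\left(-27\right) \left(-3\right)\right)^{2}\right)} = - \frac{-1}{-891 + 81 \left(17 - 4212 + 3 \cdot 81^{2}\right)} = - \frac{-1}{-891 + 81 \left(17 - 4212 + 3 \cdot 6561\right)} = - \frac{-1}{-891 + 81 \left(17 - 4212 + 19683\right)} = - \frac{-1}{-891 + 81 \cdot 15488} = - \frac{-1}{-891 + 1254528} = - \frac{-1}{1253637} = \left(-1\right) \left(- \frac{1}{1253637}\right) = \frac{1}{1253637}$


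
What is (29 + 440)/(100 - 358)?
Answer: -469/258 ≈ -1.8178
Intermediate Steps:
(29 + 440)/(100 - 358) = 469/(-258) = 469*(-1/258) = -469/258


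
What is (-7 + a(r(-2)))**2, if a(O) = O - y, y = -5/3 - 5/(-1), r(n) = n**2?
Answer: 361/9 ≈ 40.111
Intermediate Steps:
y = 10/3 (y = -5*1/3 - 5*(-1) = -5/3 + 5 = 10/3 ≈ 3.3333)
a(O) = -10/3 + O (a(O) = O - 1*10/3 = O - 10/3 = -10/3 + O)
(-7 + a(r(-2)))**2 = (-7 + (-10/3 + (-2)**2))**2 = (-7 + (-10/3 + 4))**2 = (-7 + 2/3)**2 = (-19/3)**2 = 361/9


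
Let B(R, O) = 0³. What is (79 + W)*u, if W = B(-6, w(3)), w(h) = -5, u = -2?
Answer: -158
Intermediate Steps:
B(R, O) = 0
W = 0
(79 + W)*u = (79 + 0)*(-2) = 79*(-2) = -158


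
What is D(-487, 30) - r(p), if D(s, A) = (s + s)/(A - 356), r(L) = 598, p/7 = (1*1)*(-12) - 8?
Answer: -96987/163 ≈ -595.01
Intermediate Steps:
p = -140 (p = 7*((1*1)*(-12) - 8) = 7*(1*(-12) - 8) = 7*(-12 - 8) = 7*(-20) = -140)
D(s, A) = 2*s/(-356 + A) (D(s, A) = (2*s)/(-356 + A) = 2*s/(-356 + A))
D(-487, 30) - r(p) = 2*(-487)/(-356 + 30) - 1*598 = 2*(-487)/(-326) - 598 = 2*(-487)*(-1/326) - 598 = 487/163 - 598 = -96987/163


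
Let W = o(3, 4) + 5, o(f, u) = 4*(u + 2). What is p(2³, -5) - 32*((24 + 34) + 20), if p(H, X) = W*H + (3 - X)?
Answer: -2256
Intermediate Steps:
o(f, u) = 8 + 4*u (o(f, u) = 4*(2 + u) = 8 + 4*u)
W = 29 (W = (8 + 4*4) + 5 = (8 + 16) + 5 = 24 + 5 = 29)
p(H, X) = 3 - X + 29*H (p(H, X) = 29*H + (3 - X) = 3 - X + 29*H)
p(2³, -5) - 32*((24 + 34) + 20) = (3 - 1*(-5) + 29*2³) - 32*((24 + 34) + 20) = (3 + 5 + 29*8) - 32*(58 + 20) = (3 + 5 + 232) - 32*78 = 240 - 2496 = -2256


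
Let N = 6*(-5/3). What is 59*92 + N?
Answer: 5418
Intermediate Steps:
N = -10 (N = 6*(-5*⅓) = 6*(-5/3) = -10)
59*92 + N = 59*92 - 10 = 5428 - 10 = 5418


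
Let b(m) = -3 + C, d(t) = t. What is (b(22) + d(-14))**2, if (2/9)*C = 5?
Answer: 121/4 ≈ 30.250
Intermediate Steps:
C = 45/2 (C = (9/2)*5 = 45/2 ≈ 22.500)
b(m) = 39/2 (b(m) = -3 + 45/2 = 39/2)
(b(22) + d(-14))**2 = (39/2 - 14)**2 = (11/2)**2 = 121/4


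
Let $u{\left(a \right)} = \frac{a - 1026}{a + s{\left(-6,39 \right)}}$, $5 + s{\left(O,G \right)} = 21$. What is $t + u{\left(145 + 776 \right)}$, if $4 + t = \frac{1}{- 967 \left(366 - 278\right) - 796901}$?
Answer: $- \frac{3398335378}{826431189} \approx -4.1121$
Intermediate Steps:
$s{\left(O,G \right)} = 16$ ($s{\left(O,G \right)} = -5 + 21 = 16$)
$t = - \frac{3527989}{881997}$ ($t = -4 + \frac{1}{- 967 \left(366 - 278\right) - 796901} = -4 + \frac{1}{\left(-967\right) 88 - 796901} = -4 + \frac{1}{-85096 - 796901} = -4 + \frac{1}{-881997} = -4 - \frac{1}{881997} = - \frac{3527989}{881997} \approx -4.0$)
$u{\left(a \right)} = \frac{-1026 + a}{16 + a}$ ($u{\left(a \right)} = \frac{a - 1026}{a + 16} = \frac{-1026 + a}{16 + a}$)
$t + u{\left(145 + 776 \right)} = - \frac{3527989}{881997} + \frac{-1026 + \left(145 + 776\right)}{16 + \left(145 + 776\right)} = - \frac{3527989}{881997} + \frac{-1026 + 921}{16 + 921} = - \frac{3527989}{881997} + \frac{1}{937} \left(-105\right) = - \frac{3527989}{881997} - \frac{105}{937} = - \frac{3398335378}{826431189}$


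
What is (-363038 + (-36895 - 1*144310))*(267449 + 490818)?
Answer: -412681506881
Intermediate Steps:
(-363038 + (-36895 - 1*144310))*(267449 + 490818) = (-363038 + (-36895 - 144310))*758267 = (-363038 - 181205)*758267 = -544243*758267 = -412681506881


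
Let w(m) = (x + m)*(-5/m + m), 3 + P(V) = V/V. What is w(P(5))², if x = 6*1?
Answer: 4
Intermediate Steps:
x = 6
P(V) = -2 (P(V) = -3 + V/V = -3 + 1 = -2)
w(m) = (6 + m)*(m - 5/m) (w(m) = (6 + m)*(-5/m + m) = (6 + m)*(m - 5/m))
w(P(5))² = (-5 + (-2)² - 30/(-2) + 6*(-2))² = (-5 + 4 - 30*(-½) - 12)² = (-5 + 4 + 15 - 12)² = 2² = 4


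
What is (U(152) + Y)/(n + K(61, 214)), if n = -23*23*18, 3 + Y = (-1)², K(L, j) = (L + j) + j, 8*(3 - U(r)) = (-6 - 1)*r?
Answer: -134/9033 ≈ -0.014834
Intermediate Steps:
U(r) = 3 + 7*r/8 (U(r) = 3 - (-6 - 1)*r/8 = 3 - (-7)*r/8 = 3 + 7*r/8)
K(L, j) = L + 2*j
Y = -2 (Y = -3 + (-1)² = -3 + 1 = -2)
n = -9522 (n = -529*18 = -9522)
(U(152) + Y)/(n + K(61, 214)) = ((3 + (7/8)*152) - 2)/(-9522 + (61 + 2*214)) = ((3 + 133) - 2)/(-9522 + (61 + 428)) = (136 - 2)/(-9522 + 489) = 134/(-9033) = 134*(-1/9033) = -134/9033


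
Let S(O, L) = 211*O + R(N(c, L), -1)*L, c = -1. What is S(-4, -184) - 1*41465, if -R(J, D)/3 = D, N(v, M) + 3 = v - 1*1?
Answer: -42861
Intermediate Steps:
N(v, M) = -4 + v (N(v, M) = -3 + (v - 1*1) = -3 + (v - 1) = -3 + (-1 + v) = -4 + v)
R(J, D) = -3*D
S(O, L) = 3*L + 211*O (S(O, L) = 211*O + (-3*(-1))*L = 211*O + 3*L = 3*L + 211*O)
S(-4, -184) - 1*41465 = (3*(-184) + 211*(-4)) - 1*41465 = (-552 - 844) - 41465 = -1396 - 41465 = -42861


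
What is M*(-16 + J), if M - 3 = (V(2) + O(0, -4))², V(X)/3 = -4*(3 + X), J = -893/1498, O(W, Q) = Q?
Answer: -101905239/1498 ≈ -68028.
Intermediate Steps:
J = -893/1498 (J = -893*1/1498 = -893/1498 ≈ -0.59613)
V(X) = -36 - 12*X (V(X) = 3*(-4*(3 + X)) = 3*(-12 - 4*X) = -36 - 12*X)
M = 4099 (M = 3 + ((-36 - 12*2) - 4)² = 3 + ((-36 - 24) - 4)² = 3 + (-60 - 4)² = 3 + (-64)² = 3 + 4096 = 4099)
M*(-16 + J) = 4099*(-16 - 893/1498) = 4099*(-24861/1498) = -101905239/1498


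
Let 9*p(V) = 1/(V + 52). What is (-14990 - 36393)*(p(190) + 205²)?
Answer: -4703109163733/2178 ≈ -2.1594e+9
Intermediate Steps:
p(V) = 1/(9*(52 + V)) (p(V) = 1/(9*(V + 52)) = 1/(9*(52 + V)))
(-14990 - 36393)*(p(190) + 205²) = (-14990 - 36393)*(1/(9*(52 + 190)) + 205²) = -51383*((⅑)/242 + 42025) = -51383*((⅑)*(1/242) + 42025) = -51383*(1/2178 + 42025) = -51383*91530451/2178 = -4703109163733/2178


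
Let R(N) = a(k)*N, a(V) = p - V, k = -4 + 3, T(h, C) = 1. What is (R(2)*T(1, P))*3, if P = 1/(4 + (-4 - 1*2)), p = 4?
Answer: 30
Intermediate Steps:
P = -½ (P = 1/(4 + (-4 - 2)) = 1/(4 - 6) = 1/(-2) = -½ ≈ -0.50000)
k = -1
a(V) = 4 - V
R(N) = 5*N (R(N) = (4 - 1*(-1))*N = (4 + 1)*N = 5*N)
(R(2)*T(1, P))*3 = ((5*2)*1)*3 = (10*1)*3 = 10*3 = 30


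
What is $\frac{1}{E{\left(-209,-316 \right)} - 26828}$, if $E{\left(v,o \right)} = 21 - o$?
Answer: $- \frac{1}{26491} \approx -3.7749 \cdot 10^{-5}$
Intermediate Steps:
$\frac{1}{E{\left(-209,-316 \right)} - 26828} = \frac{1}{\left(21 - -316\right) - 26828} = \frac{1}{\left(21 + 316\right) - 26828} = \frac{1}{337 - 26828} = \frac{1}{-26491} = - \frac{1}{26491}$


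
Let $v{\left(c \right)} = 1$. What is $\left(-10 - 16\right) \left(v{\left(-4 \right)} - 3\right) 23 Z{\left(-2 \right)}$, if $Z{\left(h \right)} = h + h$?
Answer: $-4784$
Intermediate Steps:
$Z{\left(h \right)} = 2 h$
$\left(-10 - 16\right) \left(v{\left(-4 \right)} - 3\right) 23 Z{\left(-2 \right)} = \left(-10 - 16\right) \left(1 - 3\right) 23 \cdot 2 \left(-2\right) = \left(-26\right) \left(-2\right) 23 \left(-4\right) = 52 \cdot 23 \left(-4\right) = 1196 \left(-4\right) = -4784$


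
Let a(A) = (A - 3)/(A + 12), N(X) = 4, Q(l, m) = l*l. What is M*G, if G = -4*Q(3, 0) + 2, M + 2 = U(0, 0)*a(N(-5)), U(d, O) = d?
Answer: 68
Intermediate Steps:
Q(l, m) = l**2
a(A) = (-3 + A)/(12 + A)
M = -2 (M = -2 + 0*((-3 + 4)/(12 + 4)) = -2 + 0*(1/16) = -2 + 0 = -2)
G = -34 (G = -4*3**2 + 2 = -4*9 + 2 = -36 + 2 = -34)
M*G = -2*(-34) = 68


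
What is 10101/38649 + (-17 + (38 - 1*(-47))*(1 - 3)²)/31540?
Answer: 446787/1645060 ≈ 0.27159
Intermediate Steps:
10101/38649 + (-17 + (38 - 1*(-47))*(1 - 3)²)/31540 = 10101*(1/38649) + (-17 + (38 + 47)*(-2)²)*(1/31540) = 259/991 + (-17 + 85*4)*(1/31540) = 259/991 + (-17 + 340)*(1/31540) = 259/991 + 323*(1/31540) = 259/991 + 17/1660 = 446787/1645060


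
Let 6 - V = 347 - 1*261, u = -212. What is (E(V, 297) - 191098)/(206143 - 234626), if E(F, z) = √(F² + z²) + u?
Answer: 27330/4069 - √94609/28483 ≈ 6.7058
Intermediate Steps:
V = -80 (V = 6 - (347 - 1*261) = 6 - (347 - 261) = 6 - 1*86 = 6 - 86 = -80)
E(F, z) = -212 + √(F² + z²) (E(F, z) = √(F² + z²) - 212 = -212 + √(F² + z²))
(E(V, 297) - 191098)/(206143 - 234626) = ((-212 + √((-80)² + 297²)) - 191098)/(206143 - 234626) = ((-212 + √(6400 + 88209)) - 191098)/(-28483) = ((-212 + √94609) - 191098)*(-1/28483) = (-191310 + √94609)*(-1/28483) = 27330/4069 - √94609/28483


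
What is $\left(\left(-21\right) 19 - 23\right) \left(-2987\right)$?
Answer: $1260514$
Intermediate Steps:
$\left(\left(-21\right) 19 - 23\right) \left(-2987\right) = \left(-399 - 23\right) \left(-2987\right) = \left(-422\right) \left(-2987\right) = 1260514$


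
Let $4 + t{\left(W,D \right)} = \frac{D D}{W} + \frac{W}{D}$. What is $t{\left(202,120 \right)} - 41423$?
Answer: $- \frac{250605419}{6060} \approx -41354.0$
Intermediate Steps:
$t{\left(W,D \right)} = -4 + \frac{W}{D} + \frac{D^{2}}{W}$ ($t{\left(W,D \right)} = -4 + \left(\frac{D D}{W} + \frac{W}{D}\right) = -4 + \left(\frac{D^{2}}{W} + \frac{W}{D}\right) = -4 + \left(\frac{W}{D} + \frac{D^{2}}{W}\right) = -4 + \frac{W}{D} + \frac{D^{2}}{W}$)
$t{\left(202,120 \right)} - 41423 = \left(-4 + \frac{202}{120} + \frac{120^{2}}{202}\right) - 41423 = \left(-4 + 202 \cdot \frac{1}{120} + 14400 \cdot \frac{1}{202}\right) - 41423 = \left(-4 + \frac{101}{60} + \frac{7200}{101}\right) - 41423 = \frac{417961}{6060} - 41423 = - \frac{250605419}{6060}$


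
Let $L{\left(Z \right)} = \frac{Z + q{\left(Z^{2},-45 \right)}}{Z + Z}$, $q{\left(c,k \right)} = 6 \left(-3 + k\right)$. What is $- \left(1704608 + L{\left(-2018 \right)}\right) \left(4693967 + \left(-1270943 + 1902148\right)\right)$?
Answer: $- \frac{9159029839670842}{1009} \approx -9.0773 \cdot 10^{12}$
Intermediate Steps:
$q{\left(c,k \right)} = -18 + 6 k$
$L{\left(Z \right)} = \frac{-288 + Z}{2 Z}$ ($L{\left(Z \right)} = \frac{Z + \left(-18 + 6 \left(-45\right)\right)}{Z + Z} = \frac{Z - 288}{2 Z} = \left(Z - 288\right) \frac{1}{2 Z} = \left(-288 + Z\right) \frac{1}{2 Z} = \frac{-288 + Z}{2 Z}$)
$- \left(1704608 + L{\left(-2018 \right)}\right) \left(4693967 + \left(-1270943 + 1902148\right)\right) = - \left(1704608 + \frac{-288 - 2018}{2 \left(-2018\right)}\right) \left(4693967 + \left(-1270943 + 1902148\right)\right) = - \left(1704608 + \frac{1}{2} \left(- \frac{1}{2018}\right) \left(-2306\right)\right) \left(4693967 + 631205\right) = - \left(1704608 + \frac{1153}{2018}\right) 5325172 = - \frac{3439900097 \cdot 5325172}{2018} = \left(-1\right) \frac{9159029839670842}{1009} = - \frac{9159029839670842}{1009}$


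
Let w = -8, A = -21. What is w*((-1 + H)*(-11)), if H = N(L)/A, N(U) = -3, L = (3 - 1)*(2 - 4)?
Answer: -528/7 ≈ -75.429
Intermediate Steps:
L = -4 (L = 2*(-2) = -4)
H = ⅐ (H = -3/(-21) = -3*(-1/21) = ⅐ ≈ 0.14286)
w*((-1 + H)*(-11)) = -8*(-1 + ⅐)*(-11) = -(-48)*(-11)/7 = -8*66/7 = -528/7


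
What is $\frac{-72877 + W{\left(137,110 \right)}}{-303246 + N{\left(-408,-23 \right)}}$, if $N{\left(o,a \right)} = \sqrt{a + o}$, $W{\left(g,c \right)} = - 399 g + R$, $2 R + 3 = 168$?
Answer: $\frac{38650977045}{91958136947} + \frac{254915 i \sqrt{431}}{183916273894} \approx 0.42031 + 2.8775 \cdot 10^{-5} i$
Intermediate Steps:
$R = \frac{165}{2}$ ($R = - \frac{3}{2} + \frac{1}{2} \cdot 168 = - \frac{3}{2} + 84 = \frac{165}{2} \approx 82.5$)
$W{\left(g,c \right)} = \frac{165}{2} - 399 g$ ($W{\left(g,c \right)} = - 399 g + \frac{165}{2} = \frac{165}{2} - 399 g$)
$\frac{-72877 + W{\left(137,110 \right)}}{-303246 + N{\left(-408,-23 \right)}} = \frac{-72877 + \left(\frac{165}{2} - 54663\right)}{-303246 + \sqrt{-23 - 408}} = \frac{-72877 + \left(\frac{165}{2} - 54663\right)}{-303246 + \sqrt{-431}} = \frac{-72877 - \frac{109161}{2}}{-303246 + i \sqrt{431}} = - \frac{254915}{2 \left(-303246 + i \sqrt{431}\right)}$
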